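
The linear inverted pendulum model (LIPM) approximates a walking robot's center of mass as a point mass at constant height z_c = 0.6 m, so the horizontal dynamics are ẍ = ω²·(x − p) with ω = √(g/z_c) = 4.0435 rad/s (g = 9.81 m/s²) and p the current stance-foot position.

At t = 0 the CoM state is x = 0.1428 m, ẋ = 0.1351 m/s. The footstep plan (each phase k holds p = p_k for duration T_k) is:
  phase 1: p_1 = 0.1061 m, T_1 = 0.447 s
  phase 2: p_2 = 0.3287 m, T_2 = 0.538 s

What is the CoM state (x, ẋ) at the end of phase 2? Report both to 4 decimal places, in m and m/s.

phase 1: p=0.1061, T=0.447, ωT=1.807444, cosh=3.129463, sinh=2.965390; start (x,ẋ)=(0.142800, 0.135100) → end (x,ẋ)=(0.320030, 0.862844)
phase 2: p=0.3287, T=0.538, ωT=2.175403, cosh=4.459648, sinh=4.346085; start (x,ẋ)=(0.320030, 0.862844) → end (x,ẋ)=(1.217447, 3.695615)

x = 1.2174, ẋ = 3.6956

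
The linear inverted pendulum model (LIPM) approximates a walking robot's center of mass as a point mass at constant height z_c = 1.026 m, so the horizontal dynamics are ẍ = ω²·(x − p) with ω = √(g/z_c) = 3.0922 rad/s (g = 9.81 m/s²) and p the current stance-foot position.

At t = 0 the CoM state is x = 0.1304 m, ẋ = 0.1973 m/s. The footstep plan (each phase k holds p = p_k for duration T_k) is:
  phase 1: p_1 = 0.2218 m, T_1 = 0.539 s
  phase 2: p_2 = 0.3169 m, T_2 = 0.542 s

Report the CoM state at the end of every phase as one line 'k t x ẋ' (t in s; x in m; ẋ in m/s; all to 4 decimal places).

phase 1: p=0.2218, T=0.539, ωT=1.666696, cosh=2.741757, sinh=2.552887; start (x,ẋ)=(0.130400, 0.197300) → end (x,ẋ)=(0.134092, -0.180566)
phase 2: p=0.3169, T=0.542, ωT=1.675972, cosh=2.765558, sinh=2.578431; start (x,ẋ)=(0.134092, -0.180566) → end (x,ẋ)=(-0.339231, -1.956898)

1 0.5390 0.1341 -0.1806
2 1.0810 -0.3392 -1.9569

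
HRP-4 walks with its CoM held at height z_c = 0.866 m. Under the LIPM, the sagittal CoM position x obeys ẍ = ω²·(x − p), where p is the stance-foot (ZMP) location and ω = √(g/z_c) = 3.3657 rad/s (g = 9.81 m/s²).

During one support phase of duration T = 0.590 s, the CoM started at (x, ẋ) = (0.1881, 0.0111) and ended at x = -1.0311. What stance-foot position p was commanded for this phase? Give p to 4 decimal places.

ωT = 3.3657·0.590 = 1.985763; cosh(ωT) = 3.710940, sinh(ωT) = 3.573664
x(T) = p + (x₀−p)·cosh(ωT) + (ẋ₀/ω)·sinh(ωT) ⇒ p·(1 − cosh) = x(T) − x₀·cosh − (ẋ₀/ω)·sinh
numerator   = -1.0311 − (0.1881)·3.710940 − (0.0111/3.3657)·3.573664 = -1.740914
denominator = 1 − 3.710940 = -2.710940
p = -1.740914 / -2.710940 = 0.6422

p = 0.6422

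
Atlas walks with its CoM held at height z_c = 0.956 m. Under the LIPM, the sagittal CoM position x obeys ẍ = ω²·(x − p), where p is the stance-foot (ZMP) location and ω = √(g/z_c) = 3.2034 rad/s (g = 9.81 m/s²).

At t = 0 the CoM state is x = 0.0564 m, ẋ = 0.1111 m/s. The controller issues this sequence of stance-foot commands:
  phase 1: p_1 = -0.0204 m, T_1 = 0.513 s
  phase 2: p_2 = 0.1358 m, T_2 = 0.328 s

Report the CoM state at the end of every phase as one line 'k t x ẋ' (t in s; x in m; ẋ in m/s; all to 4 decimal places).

1 0.5130 0.2720 0.9106
2 0.8410 0.7111 2.0087

phase 1: p=-0.0204, T=0.513, ωT=1.643344, cosh=2.682885, sinh=2.489553; start (x,ẋ)=(0.056400, 0.111100) → end (x,ẋ)=(0.271988, 0.910551)
phase 2: p=0.1358, T=0.328, ωT=1.050715, cosh=1.604692, sinh=1.255004; start (x,ẋ)=(0.271988, 0.910551) → end (x,ẋ)=(0.711069, 2.008668)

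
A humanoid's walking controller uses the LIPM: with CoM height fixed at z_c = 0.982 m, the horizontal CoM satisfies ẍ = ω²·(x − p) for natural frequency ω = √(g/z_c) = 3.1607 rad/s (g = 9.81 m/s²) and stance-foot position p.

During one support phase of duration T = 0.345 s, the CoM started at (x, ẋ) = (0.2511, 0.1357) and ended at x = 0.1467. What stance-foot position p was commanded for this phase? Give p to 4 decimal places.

ωT = 3.1607·0.345 = 1.090441; cosh(ωT) = 1.655828, sinh(ωT) = 1.319760
x(T) = p + (x₀−p)·cosh(ωT) + (ẋ₀/ω)·sinh(ωT) ⇒ p·(1 − cosh) = x(T) − x₀·cosh − (ẋ₀/ω)·sinh
numerator   = 0.1467 − (0.2511)·1.655828 − (0.1357/3.1607)·1.319760 = -0.325740
denominator = 1 − 1.655828 = -0.655828
p = -0.325740 / -0.655828 = 0.4967

p = 0.4967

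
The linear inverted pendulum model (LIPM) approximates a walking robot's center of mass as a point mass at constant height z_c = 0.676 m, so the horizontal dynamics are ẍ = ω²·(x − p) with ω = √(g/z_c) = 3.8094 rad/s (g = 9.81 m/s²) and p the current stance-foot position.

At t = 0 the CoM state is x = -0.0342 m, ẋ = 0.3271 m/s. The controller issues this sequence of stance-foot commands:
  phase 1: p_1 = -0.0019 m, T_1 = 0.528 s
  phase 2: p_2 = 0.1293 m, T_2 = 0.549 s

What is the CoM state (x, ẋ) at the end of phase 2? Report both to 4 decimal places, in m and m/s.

phase 1: p=-0.0019, T=0.528, ωT=2.011363, cosh=3.803652, sinh=3.669846; start (x,ẋ)=(-0.034200, 0.327100) → end (x,ẋ)=(0.190359, 0.792623)
phase 2: p=0.1293, T=0.549, ωT=2.091361, cosh=4.109721, sinh=3.986202; start (x,ẋ)=(0.190359, 0.792623) → end (x,ẋ)=(1.209646, 4.184645)

x = 1.2096, ẋ = 4.1846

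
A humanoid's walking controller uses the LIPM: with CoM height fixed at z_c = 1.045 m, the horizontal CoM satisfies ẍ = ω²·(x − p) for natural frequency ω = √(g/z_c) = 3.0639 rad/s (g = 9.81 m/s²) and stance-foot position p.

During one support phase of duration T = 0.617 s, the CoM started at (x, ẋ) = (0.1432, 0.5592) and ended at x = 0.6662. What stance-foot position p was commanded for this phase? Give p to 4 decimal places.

ωT = 3.0639·0.617 = 1.890426; cosh(ωT) = 3.386599, sinh(ωT) = 3.235592
x(T) = p + (x₀−p)·cosh(ωT) + (ẋ₀/ω)·sinh(ωT) ⇒ p·(1 − cosh) = x(T) − x₀·cosh − (ẋ₀/ω)·sinh
numerator   = 0.6662 − (0.1432)·3.386599 − (0.5592/3.0639)·3.235592 = -0.409297
denominator = 1 − 3.386599 = -2.386599
p = -0.409297 / -2.386599 = 0.1715

p = 0.1715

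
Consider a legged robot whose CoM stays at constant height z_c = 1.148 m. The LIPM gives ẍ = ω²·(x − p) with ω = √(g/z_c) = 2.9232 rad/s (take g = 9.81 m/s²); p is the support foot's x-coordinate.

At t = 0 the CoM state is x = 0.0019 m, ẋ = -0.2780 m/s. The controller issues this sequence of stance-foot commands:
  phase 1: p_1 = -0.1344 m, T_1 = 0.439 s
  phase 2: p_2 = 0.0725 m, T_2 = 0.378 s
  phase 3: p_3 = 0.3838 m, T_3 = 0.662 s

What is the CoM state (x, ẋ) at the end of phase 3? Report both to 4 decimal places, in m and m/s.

x = -1.3288, ẋ = -4.8548

phase 1: p=-0.1344, T=0.439, ωT=1.283285, cosh=1.942799, sinh=1.665674; start (x,ẋ)=(0.001900, -0.278000) → end (x,ẋ)=(-0.028004, 0.123560)
phase 2: p=0.0725, T=0.378, ωT=1.104970, cosh=1.675177, sinh=1.343956; start (x,ẋ)=(-0.028004, 0.123560) → end (x,ẋ)=(-0.039055, -0.187861)
phase 3: p=0.3838, T=0.662, ωT=1.935158, cosh=3.534771, sinh=3.390370; start (x,ẋ)=(-0.039055, -0.187861) → end (x,ẋ)=(-1.328780, -4.854847)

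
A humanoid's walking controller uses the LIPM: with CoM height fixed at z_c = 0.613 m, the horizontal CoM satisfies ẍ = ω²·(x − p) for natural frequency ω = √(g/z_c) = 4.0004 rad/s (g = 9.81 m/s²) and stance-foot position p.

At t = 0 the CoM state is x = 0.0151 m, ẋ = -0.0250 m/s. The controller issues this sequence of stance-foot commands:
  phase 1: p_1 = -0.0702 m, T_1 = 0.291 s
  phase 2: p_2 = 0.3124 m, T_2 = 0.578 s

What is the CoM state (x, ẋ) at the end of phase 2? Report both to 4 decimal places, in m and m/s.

x = -0.3584, ẋ = -2.5431

phase 1: p=-0.0702, T=0.291, ωT=1.164116, cosh=1.757645, sinh=1.445446; start (x,ẋ)=(0.015100, -0.025000) → end (x,ẋ)=(0.070694, 0.449295)
phase 2: p=0.3124, T=0.578, ωT=2.312231, cosh=5.097984, sinh=4.998944; start (x,ẋ)=(0.070694, 0.449295) → end (x,ẋ)=(-0.358370, -2.543086)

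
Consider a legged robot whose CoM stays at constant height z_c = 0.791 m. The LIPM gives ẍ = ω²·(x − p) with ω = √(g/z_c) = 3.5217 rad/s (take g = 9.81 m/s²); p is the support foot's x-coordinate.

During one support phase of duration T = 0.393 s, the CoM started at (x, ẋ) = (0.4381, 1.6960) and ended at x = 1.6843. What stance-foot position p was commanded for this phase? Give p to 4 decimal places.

ωT = 3.5217·0.393 = 1.384028; cosh(ωT) = 2.120756, sinh(ωT) = 1.870189
x(T) = p + (x₀−p)·cosh(ωT) + (ẋ₀/ω)·sinh(ωT) ⇒ p·(1 − cosh) = x(T) − x₀·cosh − (ẋ₀/ω)·sinh
numerator   = 1.6843 − (0.4381)·2.120756 − (1.6960/3.5217)·1.870189 = -0.145459
denominator = 1 − 2.120756 = -1.120756
p = -0.145459 / -1.120756 = 0.1298

p = 0.1298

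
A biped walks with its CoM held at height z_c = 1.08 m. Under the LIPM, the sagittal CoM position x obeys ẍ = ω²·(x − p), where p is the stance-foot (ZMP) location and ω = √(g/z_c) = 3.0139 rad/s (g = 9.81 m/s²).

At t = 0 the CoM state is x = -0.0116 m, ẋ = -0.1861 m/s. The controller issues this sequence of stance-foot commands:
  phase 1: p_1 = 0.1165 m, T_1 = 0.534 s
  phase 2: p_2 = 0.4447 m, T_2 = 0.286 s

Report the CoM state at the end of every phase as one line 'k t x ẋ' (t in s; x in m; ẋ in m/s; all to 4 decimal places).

1 0.5340 -0.3647 -1.4104
2 0.8200 -1.1398 -4.3408

phase 1: p=0.1165, T=0.534, ωT=1.609423, cosh=2.599963, sinh=2.399960; start (x,ẋ)=(-0.011600, -0.186100) → end (x,ẋ)=(-0.364746, -1.410431)
phase 2: p=0.4447, T=0.286, ωT=0.861975, cosh=1.395080, sinh=0.972753; start (x,ẋ)=(-0.364746, -1.410431) → end (x,ẋ)=(-1.139767, -4.340784)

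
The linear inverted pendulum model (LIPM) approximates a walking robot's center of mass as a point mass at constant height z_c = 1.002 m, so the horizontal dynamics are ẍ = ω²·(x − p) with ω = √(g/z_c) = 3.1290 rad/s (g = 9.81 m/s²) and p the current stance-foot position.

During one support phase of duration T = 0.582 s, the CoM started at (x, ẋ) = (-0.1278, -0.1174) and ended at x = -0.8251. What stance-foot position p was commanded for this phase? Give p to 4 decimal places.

p = 0.1415

ωT = 3.1290·0.582 = 1.821078; cosh(ωT) = 3.170183, sinh(ωT) = 3.008332
x(T) = p + (x₀−p)·cosh(ωT) + (ẋ₀/ω)·sinh(ωT) ⇒ p·(1 − cosh) = x(T) − x₀·cosh − (ẋ₀/ω)·sinh
numerator   = -0.8251 − (-0.1278)·3.170183 − (-0.1174/3.1290)·3.008332 = -0.307078
denominator = 1 − 3.170183 = -2.170183
p = -0.307078 / -2.170183 = 0.1415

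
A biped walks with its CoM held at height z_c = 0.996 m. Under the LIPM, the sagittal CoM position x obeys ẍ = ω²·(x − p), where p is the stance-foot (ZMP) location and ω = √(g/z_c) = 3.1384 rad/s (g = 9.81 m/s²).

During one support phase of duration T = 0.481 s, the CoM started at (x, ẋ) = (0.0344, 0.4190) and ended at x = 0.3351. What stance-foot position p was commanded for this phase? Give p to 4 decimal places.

p = 0.0246

ωT = 3.1384·0.481 = 1.509570; cosh(ωT) = 2.372896, sinh(ωT) = 2.151891
x(T) = p + (x₀−p)·cosh(ωT) + (ẋ₀/ω)·sinh(ωT) ⇒ p·(1 − cosh) = x(T) − x₀·cosh − (ẋ₀/ω)·sinh
numerator   = 0.3351 − (0.0344)·2.372896 − (0.4190/3.1384)·2.151891 = -0.033821
denominator = 1 − 2.372896 = -1.372896
p = -0.033821 / -1.372896 = 0.0246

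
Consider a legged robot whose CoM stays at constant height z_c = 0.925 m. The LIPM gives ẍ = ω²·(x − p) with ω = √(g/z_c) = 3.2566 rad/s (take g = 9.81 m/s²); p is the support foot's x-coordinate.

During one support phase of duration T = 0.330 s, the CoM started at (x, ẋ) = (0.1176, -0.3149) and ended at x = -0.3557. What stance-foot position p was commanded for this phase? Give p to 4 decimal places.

p = 0.6657

ωT = 3.2566·0.330 = 1.074678; cosh(ωT) = 1.635229, sinh(ωT) = 1.293821
x(T) = p + (x₀−p)·cosh(ωT) + (ẋ₀/ω)·sinh(ωT) ⇒ p·(1 − cosh) = x(T) − x₀·cosh − (ẋ₀/ω)·sinh
numerator   = -0.3557 − (0.1176)·1.635229 − (-0.3149/3.2566)·1.293821 = -0.422896
denominator = 1 − 1.635229 = -0.635229
p = -0.422896 / -0.635229 = 0.6657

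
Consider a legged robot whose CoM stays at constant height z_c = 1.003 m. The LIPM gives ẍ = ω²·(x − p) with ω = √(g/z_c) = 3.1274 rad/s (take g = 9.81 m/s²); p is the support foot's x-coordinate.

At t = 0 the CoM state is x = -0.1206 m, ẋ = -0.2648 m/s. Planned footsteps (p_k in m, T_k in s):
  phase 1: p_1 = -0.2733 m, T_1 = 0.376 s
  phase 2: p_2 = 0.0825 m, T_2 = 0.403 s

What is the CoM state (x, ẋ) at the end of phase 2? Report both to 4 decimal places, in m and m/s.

x = -0.1962, ẋ = -0.6209

phase 1: p=-0.2733, T=0.376, ωT=1.175902, cosh=1.774803, sinh=1.466263; start (x,ẋ)=(-0.120600, -0.264800) → end (x,ẋ)=(-0.126437, 0.230252)
phase 2: p=0.0825, T=0.403, ωT=1.260342, cosh=1.905093, sinh=1.621536; start (x,ẋ)=(-0.126437, 0.230252) → end (x,ẋ)=(-0.196161, -0.620911)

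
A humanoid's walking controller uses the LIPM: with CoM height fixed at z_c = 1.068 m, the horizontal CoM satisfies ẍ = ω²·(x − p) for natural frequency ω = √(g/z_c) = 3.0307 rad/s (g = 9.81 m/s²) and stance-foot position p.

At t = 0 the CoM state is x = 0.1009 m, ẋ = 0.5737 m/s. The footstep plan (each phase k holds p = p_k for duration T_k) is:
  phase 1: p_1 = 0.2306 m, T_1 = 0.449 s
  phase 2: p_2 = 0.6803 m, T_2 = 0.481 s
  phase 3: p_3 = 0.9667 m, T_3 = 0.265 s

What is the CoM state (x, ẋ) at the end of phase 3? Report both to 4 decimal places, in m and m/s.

phase 1: p=0.2306, T=0.449, ωT=1.360784, cosh=2.077855, sinh=1.821395; start (x,ẋ)=(0.100900, 0.573700) → end (x,ẋ)=(0.305885, 0.476108)
phase 2: p=0.6803, T=0.481, ωT=1.457767, cosh=2.264555, sinh=2.031799; start (x,ẋ)=(0.305885, 0.476108) → end (x,ẋ)=(0.151603, -1.227387)
phase 3: p=0.9667, T=0.265, ωT=0.803136, cosh=1.340226, sinh=0.892304; start (x,ẋ)=(0.151603, -1.227387) → end (x,ẋ)=(-0.487083, -3.849247)

x = -0.4871, ẋ = -3.8492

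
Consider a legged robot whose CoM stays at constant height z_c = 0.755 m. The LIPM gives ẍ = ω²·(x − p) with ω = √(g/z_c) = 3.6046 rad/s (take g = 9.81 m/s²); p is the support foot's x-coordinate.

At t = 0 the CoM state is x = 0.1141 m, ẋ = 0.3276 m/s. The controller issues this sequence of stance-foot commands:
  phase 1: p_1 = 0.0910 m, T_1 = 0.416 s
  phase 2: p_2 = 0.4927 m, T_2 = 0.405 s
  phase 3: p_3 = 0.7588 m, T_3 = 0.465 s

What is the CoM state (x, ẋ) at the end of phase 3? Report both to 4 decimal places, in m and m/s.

x = 1.2666, ẋ = 2.0752

phase 1: p=0.0910, T=0.416, ωT=1.499514, cosh=2.351374, sinh=2.128135; start (x,ẋ)=(0.114100, 0.327600) → end (x,ẋ)=(0.338730, 0.947512)
phase 2: p=0.4927, T=0.405, ωT=1.459863, cosh=2.268819, sinh=2.036551; start (x,ẋ)=(0.338730, 0.947512) → end (x,ẋ)=(0.678701, 1.019447)
phase 3: p=0.7588, T=0.465, ωT=1.676139, cosh=2.765987, sinh=2.578892; start (x,ẋ)=(0.678701, 1.019447) → end (x,ẋ)=(1.266606, 2.075190)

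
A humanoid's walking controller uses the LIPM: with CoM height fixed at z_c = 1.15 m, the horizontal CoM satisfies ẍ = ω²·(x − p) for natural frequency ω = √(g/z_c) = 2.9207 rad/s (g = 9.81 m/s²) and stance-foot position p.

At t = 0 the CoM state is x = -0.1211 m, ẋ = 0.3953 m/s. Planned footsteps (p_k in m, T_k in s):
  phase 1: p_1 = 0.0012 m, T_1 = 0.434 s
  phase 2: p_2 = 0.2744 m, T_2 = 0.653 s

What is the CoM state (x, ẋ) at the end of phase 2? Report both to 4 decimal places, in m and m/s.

phase 1: p=0.0012, T=0.434, ωT=1.267584, cosh=1.916885, sinh=1.635374; start (x,ẋ)=(-0.121100, 0.395300) → end (x,ẋ)=(-0.011897, 0.173586)
phase 2: p=0.2744, T=0.653, ωT=1.907217, cosh=3.441407, sinh=3.292914; start (x,ẋ)=(-0.011897, 0.173586) → end (x,ẋ)=(-0.515155, -2.156108)

x = -0.5152, ẋ = -2.1561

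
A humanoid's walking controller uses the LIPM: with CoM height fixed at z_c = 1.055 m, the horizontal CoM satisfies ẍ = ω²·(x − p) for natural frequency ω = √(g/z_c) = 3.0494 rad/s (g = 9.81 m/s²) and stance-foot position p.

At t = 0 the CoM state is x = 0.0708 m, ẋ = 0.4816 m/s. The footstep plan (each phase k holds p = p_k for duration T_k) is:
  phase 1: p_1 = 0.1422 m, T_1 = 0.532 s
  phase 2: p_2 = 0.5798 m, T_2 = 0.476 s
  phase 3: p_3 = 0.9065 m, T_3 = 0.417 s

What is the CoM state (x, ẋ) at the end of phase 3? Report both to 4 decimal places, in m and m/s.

phase 1: p=0.1422, T=0.532, ωT=1.622281, cosh=2.631038, sinh=2.433590; start (x,ẋ)=(0.070800, 0.481600) → end (x,ẋ)=(0.338687, 0.737249)
phase 2: p=0.5798, T=0.476, ωT=1.451514, cosh=2.251895, sinh=2.017680; start (x,ẋ)=(0.338687, 0.737249) → end (x,ẋ)=(0.524651, 0.176711)
phase 3: p=0.9065, T=0.417, ωT=1.271600, cosh=1.923468, sinh=1.643086; start (x,ẋ)=(0.524651, 0.176711) → end (x,ẋ)=(0.267242, -1.573325)

x = 0.2672, ẋ = -1.5733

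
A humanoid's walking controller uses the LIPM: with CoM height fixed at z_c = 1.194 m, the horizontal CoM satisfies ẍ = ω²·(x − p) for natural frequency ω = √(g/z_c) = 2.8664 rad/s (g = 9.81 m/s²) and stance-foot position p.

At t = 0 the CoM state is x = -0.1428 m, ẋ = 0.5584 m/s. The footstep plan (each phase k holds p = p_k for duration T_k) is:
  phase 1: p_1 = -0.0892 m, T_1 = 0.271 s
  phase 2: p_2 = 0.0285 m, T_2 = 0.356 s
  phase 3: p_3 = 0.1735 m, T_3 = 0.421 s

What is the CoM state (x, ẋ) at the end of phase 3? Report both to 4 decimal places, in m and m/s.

x = 0.7750, ẋ = 1.9202

phase 1: p=-0.0892, T=0.271, ωT=0.776794, cosh=1.317184, sinh=0.857306; start (x,ẋ)=(-0.142800, 0.558400) → end (x,ẋ)=(0.007210, 0.603800)
phase 2: p=0.0285, T=0.356, ωT=1.020438, cosh=1.567424, sinh=1.206987; start (x,ẋ)=(0.007210, 0.603800) → end (x,ẋ)=(0.249378, 0.872752)
phase 3: p=0.1735, T=0.421, ωT=1.206754, cosh=1.820892, sinh=1.521726; start (x,ẋ)=(0.249378, 0.872752) → end (x,ẋ)=(0.774996, 1.920158)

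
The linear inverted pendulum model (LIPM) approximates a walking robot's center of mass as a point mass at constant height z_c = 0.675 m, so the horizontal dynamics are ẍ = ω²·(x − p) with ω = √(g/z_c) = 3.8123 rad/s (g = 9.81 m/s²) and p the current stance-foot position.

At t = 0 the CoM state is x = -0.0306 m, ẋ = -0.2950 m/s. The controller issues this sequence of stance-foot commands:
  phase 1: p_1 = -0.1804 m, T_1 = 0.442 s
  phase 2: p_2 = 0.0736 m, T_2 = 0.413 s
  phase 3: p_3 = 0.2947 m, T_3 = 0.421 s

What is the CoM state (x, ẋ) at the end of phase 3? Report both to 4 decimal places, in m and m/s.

x = 1.3585, ẋ = 4.2583

phase 1: p=-0.1804, T=0.442, ωT=1.685037, cosh=2.789043, sinh=2.603605; start (x,ẋ)=(-0.030600, -0.295000) → end (x,ẋ)=(0.035929, 0.664106)
phase 2: p=0.0736, T=0.413, ωT=1.574480, cosh=2.517673, sinh=2.310557; start (x,ẋ)=(0.035929, 0.664106) → end (x,ẋ)=(0.381257, 1.340173)
phase 3: p=0.2947, T=0.421, ωT=1.604978, cosh=2.589323, sinh=2.388429; start (x,ẋ)=(0.381257, 1.340173) → end (x,ẋ)=(1.358451, 4.258278)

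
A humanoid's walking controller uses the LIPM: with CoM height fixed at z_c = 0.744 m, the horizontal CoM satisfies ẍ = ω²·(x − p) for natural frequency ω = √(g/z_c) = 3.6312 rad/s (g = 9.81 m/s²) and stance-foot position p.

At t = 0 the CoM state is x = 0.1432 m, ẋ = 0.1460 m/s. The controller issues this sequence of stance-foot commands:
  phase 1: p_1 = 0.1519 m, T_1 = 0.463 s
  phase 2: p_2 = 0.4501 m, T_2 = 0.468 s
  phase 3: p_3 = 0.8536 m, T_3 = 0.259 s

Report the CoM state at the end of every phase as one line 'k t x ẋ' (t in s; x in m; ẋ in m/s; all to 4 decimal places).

1 0.4630 0.2320 0.3238
2 0.9310 0.0693 -1.1787
3 1.1900 -0.6562 -4.8305

phase 1: p=0.1519, T=0.463, ωT=1.681246, cosh=2.779193, sinh=2.593051; start (x,ẋ)=(0.143200, 0.146000) → end (x,ẋ)=(0.231980, 0.323844)
phase 2: p=0.4501, T=0.468, ωT=1.699402, cosh=2.826733, sinh=2.643940; start (x,ẋ)=(0.231980, 0.323844) → end (x,ẋ)=(0.069330, -1.178678)
phase 3: p=0.8536, T=0.259, ωT=0.940481, cosh=1.475826, sinh=1.085386; start (x,ẋ)=(0.069330, -1.178678) → end (x,ẋ)=(-0.656161, -4.830534)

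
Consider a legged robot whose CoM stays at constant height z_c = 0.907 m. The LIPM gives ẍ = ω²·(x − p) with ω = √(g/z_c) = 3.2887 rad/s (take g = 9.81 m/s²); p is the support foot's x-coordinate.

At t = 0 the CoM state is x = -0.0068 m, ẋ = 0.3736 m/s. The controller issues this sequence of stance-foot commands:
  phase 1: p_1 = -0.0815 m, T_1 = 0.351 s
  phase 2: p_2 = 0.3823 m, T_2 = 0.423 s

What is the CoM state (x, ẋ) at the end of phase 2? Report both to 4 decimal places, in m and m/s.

x = 0.5913, ẋ = 1.0769

phase 1: p=-0.0815, T=0.351, ωT=1.154334, cosh=1.743588, sinh=1.428321; start (x,ẋ)=(-0.006800, 0.373600) → end (x,ẋ)=(0.211005, 1.002294)
phase 2: p=0.3823, T=0.423, ωT=1.391120, cosh=2.134073, sinh=1.885277; start (x,ẋ)=(0.211005, 1.002294) → end (x,ẋ)=(0.591318, 1.076921)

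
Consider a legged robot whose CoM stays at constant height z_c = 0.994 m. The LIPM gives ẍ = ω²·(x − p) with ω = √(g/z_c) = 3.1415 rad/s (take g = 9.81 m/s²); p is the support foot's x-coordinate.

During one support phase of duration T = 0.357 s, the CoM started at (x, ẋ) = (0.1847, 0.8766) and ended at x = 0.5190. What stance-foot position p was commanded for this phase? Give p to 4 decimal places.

ωT = 3.1415·0.357 = 1.121516; cosh(ωT) = 1.697644, sinh(ωT) = 1.371858
x(T) = p + (x₀−p)·cosh(ωT) + (ẋ₀/ω)·sinh(ωT) ⇒ p·(1 − cosh) = x(T) − x₀·cosh − (ẋ₀/ω)·sinh
numerator   = 0.5190 − (0.1847)·1.697644 − (0.8766/3.1415)·1.371858 = -0.177356
denominator = 1 − 1.697644 = -0.697644
p = -0.177356 / -0.697644 = 0.2542

p = 0.2542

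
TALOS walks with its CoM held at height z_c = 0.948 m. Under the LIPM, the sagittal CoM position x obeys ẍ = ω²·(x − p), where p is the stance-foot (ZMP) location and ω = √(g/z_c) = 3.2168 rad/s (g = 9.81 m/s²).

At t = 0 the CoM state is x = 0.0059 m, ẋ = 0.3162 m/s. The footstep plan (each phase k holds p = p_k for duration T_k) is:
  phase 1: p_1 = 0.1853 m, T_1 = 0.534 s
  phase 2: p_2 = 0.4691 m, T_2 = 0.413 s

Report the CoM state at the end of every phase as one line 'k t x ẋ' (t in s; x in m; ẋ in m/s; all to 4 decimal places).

phase 1: p=0.1853, T=0.534, ωT=1.717771, cosh=2.875781, sinh=2.696315; start (x,ẋ)=(0.005900, 0.316200) → end (x,ẋ)=(-0.065577, -0.646705)
phase 2: p=0.4691, T=0.413, ωT=1.328538, cosh=2.020193, sinh=1.755328; start (x,ẋ)=(-0.065577, -0.646705) → end (x,ẋ)=(-0.963941, -4.325544)

1 0.5340 -0.0656 -0.6467
2 0.9470 -0.9639 -4.3255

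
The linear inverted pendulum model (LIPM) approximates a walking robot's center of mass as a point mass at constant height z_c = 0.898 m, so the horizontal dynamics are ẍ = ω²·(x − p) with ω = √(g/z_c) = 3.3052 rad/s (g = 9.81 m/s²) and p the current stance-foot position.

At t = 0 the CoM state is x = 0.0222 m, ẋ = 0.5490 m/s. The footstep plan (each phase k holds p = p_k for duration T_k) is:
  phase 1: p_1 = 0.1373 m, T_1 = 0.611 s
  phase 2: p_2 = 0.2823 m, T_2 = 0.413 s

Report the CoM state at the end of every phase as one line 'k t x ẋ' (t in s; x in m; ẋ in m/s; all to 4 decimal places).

phase 1: p=0.1373, T=0.611, ωT=2.019477, cosh=3.833555, sinh=3.700830; start (x,ẋ)=(0.022200, 0.549000) → end (x,ẋ)=(0.310773, 0.696720)
phase 2: p=0.2823, T=0.413, ωT=1.365048, cosh=2.085639, sinh=1.830270; start (x,ẋ)=(0.310773, 0.696720) → end (x,ẋ)=(0.727496, 1.625350)

1 0.6110 0.3108 0.6967
2 1.0240 0.7275 1.6254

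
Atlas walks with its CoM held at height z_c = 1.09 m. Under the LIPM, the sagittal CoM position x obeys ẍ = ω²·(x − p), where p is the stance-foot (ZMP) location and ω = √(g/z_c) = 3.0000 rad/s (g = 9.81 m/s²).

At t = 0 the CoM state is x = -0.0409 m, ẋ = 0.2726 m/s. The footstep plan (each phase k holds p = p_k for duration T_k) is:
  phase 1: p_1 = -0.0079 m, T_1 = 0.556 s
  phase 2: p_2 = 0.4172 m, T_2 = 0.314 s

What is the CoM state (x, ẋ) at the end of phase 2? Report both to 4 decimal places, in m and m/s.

x = 0.1780, ẋ = -0.1930

phase 1: p=-0.0079, T=0.556, ωT=1.668000, cosh=2.745089, sinh=2.556465; start (x,ẋ)=(-0.040900, 0.272600) → end (x,ẋ)=(0.133810, 0.495221)
phase 2: p=0.4172, T=0.314, ωT=0.942000, cosh=1.477477, sinh=1.087630; start (x,ẋ)=(0.133810, 0.495221) → end (x,ẋ)=(0.178036, -0.192994)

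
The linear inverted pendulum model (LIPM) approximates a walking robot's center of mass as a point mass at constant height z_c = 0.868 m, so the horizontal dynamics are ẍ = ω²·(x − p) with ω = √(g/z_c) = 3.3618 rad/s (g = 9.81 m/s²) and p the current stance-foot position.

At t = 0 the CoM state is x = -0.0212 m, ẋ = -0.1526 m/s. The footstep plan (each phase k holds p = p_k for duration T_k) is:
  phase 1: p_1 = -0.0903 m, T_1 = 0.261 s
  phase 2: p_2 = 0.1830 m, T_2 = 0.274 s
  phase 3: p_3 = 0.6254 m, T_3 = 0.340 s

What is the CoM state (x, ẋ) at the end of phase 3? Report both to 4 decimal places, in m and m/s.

phase 1: p=-0.0903, T=0.261, ωT=0.877430, cosh=1.410281, sinh=0.994430; start (x,ẋ)=(-0.021200, -0.152600) → end (x,ẋ)=(-0.037989, 0.015798)
phase 2: p=0.1830, T=0.274, ωT=0.921133, cosh=1.455102, sinh=1.057034; start (x,ẋ)=(-0.037989, 0.015798) → end (x,ẋ)=(-0.133594, -0.762306)
phase 3: p=0.6254, T=0.340, ωT=1.143012, cosh=1.727529, sinh=1.408672; start (x,ẋ)=(-0.133594, -0.762306) → end (x,ẋ)=(-1.005208, -4.911254)

x = -1.0052, ẋ = -4.9113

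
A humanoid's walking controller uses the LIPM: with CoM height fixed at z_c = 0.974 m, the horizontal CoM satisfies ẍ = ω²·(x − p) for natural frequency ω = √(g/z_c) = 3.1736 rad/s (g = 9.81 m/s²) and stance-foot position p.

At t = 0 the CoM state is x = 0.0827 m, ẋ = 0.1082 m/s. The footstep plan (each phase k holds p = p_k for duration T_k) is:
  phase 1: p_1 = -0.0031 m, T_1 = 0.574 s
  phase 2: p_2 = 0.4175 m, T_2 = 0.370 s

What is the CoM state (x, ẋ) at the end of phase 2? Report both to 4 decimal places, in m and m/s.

x = 0.8725, ẋ = 1.8482

phase 1: p=-0.0031, T=0.574, ωT=1.821646, cosh=3.171894, sinh=3.010134; start (x,ẋ)=(0.082700, 0.108200) → end (x,ẋ)=(0.371675, 1.162843)
phase 2: p=0.4175, T=0.370, ωT=1.174232, cosh=1.772357, sinh=1.463300; start (x,ẋ)=(0.371675, 1.162843) → end (x,ẋ)=(0.872452, 1.848166)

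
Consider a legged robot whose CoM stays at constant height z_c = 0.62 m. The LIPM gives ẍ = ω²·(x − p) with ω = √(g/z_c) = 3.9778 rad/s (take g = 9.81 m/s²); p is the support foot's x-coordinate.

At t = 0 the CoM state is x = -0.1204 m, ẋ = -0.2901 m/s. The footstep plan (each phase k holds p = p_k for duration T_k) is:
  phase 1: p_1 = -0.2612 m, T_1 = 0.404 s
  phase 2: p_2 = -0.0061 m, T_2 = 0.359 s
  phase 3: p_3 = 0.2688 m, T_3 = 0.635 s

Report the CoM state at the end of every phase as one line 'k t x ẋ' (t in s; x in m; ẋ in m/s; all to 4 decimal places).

phase 1: p=-0.2612, T=0.404, ωT=1.607031, cosh=2.594231, sinh=2.393749; start (x,ẋ)=(-0.120400, -0.290100) → end (x,ẋ)=(-0.070508, 0.588091)
phase 2: p=-0.0061, T=0.359, ωT=1.428030, cosh=2.205128, sinh=1.965348; start (x,ẋ)=(-0.070508, 0.588091) → end (x,ẋ)=(0.142436, 0.793291)
phase 3: p=0.2688, T=0.635, ωT=2.525903, cosh=6.291083, sinh=6.211097; start (x,ẋ)=(0.142436, 0.793291) → end (x,ẋ)=(0.712510, 1.868647)

1 0.4040 -0.0705 0.5881
2 0.7630 0.1424 0.7933
3 1.3980 0.7125 1.8686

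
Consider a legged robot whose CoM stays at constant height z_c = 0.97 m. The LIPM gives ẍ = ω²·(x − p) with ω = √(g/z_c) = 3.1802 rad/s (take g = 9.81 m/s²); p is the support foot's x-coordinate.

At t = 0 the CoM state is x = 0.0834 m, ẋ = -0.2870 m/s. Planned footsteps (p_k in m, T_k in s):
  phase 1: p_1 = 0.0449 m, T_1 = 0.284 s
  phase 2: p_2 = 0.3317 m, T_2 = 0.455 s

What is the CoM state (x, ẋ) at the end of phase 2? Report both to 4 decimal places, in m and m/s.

x = -0.5767, ẋ = -2.7134

phase 1: p=0.0449, T=0.284, ωT=0.903177, cosh=1.436355, sinh=1.031075; start (x,ẋ)=(0.083400, -0.287000) → end (x,ẋ)=(0.007149, -0.285991)
phase 2: p=0.3317, T=0.455, ωT=1.446991, cosh=2.242792, sinh=2.007514; start (x,ẋ)=(0.007149, -0.285991) → end (x,ẋ)=(-0.576733, -2.713447)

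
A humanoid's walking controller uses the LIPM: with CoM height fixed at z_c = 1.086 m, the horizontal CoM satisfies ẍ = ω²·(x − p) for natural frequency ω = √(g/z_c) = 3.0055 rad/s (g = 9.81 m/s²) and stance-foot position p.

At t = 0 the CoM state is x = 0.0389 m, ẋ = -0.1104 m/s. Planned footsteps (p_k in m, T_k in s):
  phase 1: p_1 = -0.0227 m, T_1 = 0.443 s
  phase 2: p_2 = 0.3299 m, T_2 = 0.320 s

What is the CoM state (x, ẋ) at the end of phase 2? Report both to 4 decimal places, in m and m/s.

x = -0.0706, ẋ = -0.8285

phase 1: p=-0.0227, T=0.443, ωT=1.331437, cosh=2.025288, sinh=1.761191; start (x,ẋ)=(0.038900, -0.110400) → end (x,ẋ)=(0.037365, 0.102473)
phase 2: p=0.3299, T=0.320, ωT=0.961760, cosh=1.499258, sinh=1.117039; start (x,ẋ)=(0.037365, 0.102473) → end (x,ẋ)=(-0.070601, -0.828484)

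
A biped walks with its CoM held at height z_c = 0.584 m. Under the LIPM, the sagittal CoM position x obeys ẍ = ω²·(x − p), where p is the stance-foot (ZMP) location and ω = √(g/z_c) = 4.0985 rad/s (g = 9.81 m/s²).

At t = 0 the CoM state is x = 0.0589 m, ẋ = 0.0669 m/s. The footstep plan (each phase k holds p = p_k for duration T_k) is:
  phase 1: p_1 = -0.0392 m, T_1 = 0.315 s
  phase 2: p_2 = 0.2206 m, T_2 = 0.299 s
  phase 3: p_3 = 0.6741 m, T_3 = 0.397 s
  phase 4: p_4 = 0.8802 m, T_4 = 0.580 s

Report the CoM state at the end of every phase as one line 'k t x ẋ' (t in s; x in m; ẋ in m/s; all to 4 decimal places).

1 0.3150 0.1801 0.8066
2 0.6140 0.4519 1.2336
3 1.0110 0.8233 1.0327
4 1.5910 1.9164 4.3643

phase 1: p=-0.0392, T=0.315, ωT=1.291027, cosh=1.955755, sinh=1.680767; start (x,ẋ)=(0.058900, 0.066900) → end (x,ẋ)=(0.180095, 0.806614)
phase 2: p=0.2206, T=0.299, ωT=1.225451, cosh=1.849664, sinh=1.556039; start (x,ẋ)=(0.180095, 0.806614) → end (x,ẋ)=(0.451918, 1.233645)
phase 3: p=0.6741, T=0.397, ωT=1.627104, cosh=2.642808, sinh=2.446310; start (x,ẋ)=(0.451918, 1.233645) → end (x,ẋ)=(0.823254, 1.032650)
phase 4: p=0.8802, T=0.580, ωT=2.377130, cosh=5.433377, sinh=5.340560; start (x,ẋ)=(0.823254, 1.032650) → end (x,ẋ)=(1.916390, 4.364333)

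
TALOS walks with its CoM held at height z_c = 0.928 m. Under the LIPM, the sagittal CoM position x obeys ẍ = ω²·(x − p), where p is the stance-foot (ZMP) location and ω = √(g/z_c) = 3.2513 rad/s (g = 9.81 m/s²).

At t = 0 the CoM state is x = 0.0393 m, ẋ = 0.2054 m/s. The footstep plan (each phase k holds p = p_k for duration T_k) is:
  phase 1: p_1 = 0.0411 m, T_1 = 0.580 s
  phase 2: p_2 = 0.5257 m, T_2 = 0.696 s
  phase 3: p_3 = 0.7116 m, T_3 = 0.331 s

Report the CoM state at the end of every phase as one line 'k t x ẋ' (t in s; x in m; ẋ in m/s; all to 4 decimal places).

phase 1: p=0.0411, T=0.580, ωT=1.885754, cosh=3.371519, sinh=3.219804; start (x,ẋ)=(0.039300, 0.205400) → end (x,ẋ)=(0.238442, 0.673667)
phase 2: p=0.5257, T=0.696, ωT=2.262905, cosh=4.857507, sinh=4.753459; start (x,ẋ)=(0.238442, 0.673667) → end (x,ẋ)=(0.115252, -1.167218)
phase 3: p=0.7116, T=0.331, ωT=1.076180, cosh=1.637174, sinh=1.296279; start (x,ẋ)=(0.115252, -1.167218) → end (x,ẋ)=(-0.730089, -4.424300)

1 0.5800 0.2384 0.6737
2 1.2760 0.1153 -1.1672
3 1.6070 -0.7301 -4.4243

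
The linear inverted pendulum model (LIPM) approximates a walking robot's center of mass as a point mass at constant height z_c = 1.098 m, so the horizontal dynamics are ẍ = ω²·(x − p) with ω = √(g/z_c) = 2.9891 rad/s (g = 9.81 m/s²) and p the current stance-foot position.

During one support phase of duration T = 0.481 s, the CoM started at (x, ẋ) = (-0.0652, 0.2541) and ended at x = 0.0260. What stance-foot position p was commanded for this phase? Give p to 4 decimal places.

ωT = 2.9891·0.481 = 1.437757; cosh(ωT) = 2.224350, sinh(ωT) = 1.986890
x(T) = p + (x₀−p)·cosh(ωT) + (ẋ₀/ω)·sinh(ωT) ⇒ p·(1 − cosh) = x(T) − x₀·cosh − (ẋ₀/ω)·sinh
numerator   = 0.0260 − (-0.0652)·2.224350 − (0.2541/2.9891)·1.986890 = 0.002124
denominator = 1 − 2.224350 = -1.224350
p = 0.002124 / -1.224350 = -0.0017

p = -0.0017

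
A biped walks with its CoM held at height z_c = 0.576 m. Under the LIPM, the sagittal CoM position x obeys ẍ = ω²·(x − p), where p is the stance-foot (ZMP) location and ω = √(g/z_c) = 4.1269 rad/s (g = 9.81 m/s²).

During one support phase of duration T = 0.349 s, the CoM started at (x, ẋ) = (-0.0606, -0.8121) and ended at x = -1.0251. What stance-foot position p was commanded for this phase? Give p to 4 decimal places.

p = 0.4050

ωT = 4.1269·0.349 = 1.440288; cosh(ωT) = 2.229386, sinh(ωT) = 1.992526
x(T) = p + (x₀−p)·cosh(ωT) + (ẋ₀/ω)·sinh(ωT) ⇒ p·(1 − cosh) = x(T) − x₀·cosh − (ẋ₀/ω)·sinh
numerator   = -1.0251 − (-0.0606)·2.229386 − (-0.8121/4.1269)·1.992526 = -0.497906
denominator = 1 − 2.229386 = -1.229386
p = -0.497906 / -1.229386 = 0.4050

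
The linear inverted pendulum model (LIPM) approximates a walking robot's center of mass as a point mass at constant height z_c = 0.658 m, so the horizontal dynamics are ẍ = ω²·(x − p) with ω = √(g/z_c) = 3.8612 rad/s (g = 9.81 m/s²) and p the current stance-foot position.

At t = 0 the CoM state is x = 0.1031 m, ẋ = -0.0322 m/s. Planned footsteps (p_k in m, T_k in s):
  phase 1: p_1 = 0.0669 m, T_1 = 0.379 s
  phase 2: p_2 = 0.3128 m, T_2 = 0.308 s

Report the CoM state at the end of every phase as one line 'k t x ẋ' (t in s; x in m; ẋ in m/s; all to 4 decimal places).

1 0.3790 0.1322 0.2125
2 0.6870 0.0708 -0.6575

phase 1: p=0.0669, T=0.379, ωT=1.463395, cosh=2.276026, sinh=2.044577; start (x,ẋ)=(0.103100, -0.032200) → end (x,ẋ)=(0.132242, 0.212494)
phase 2: p=0.3128, T=0.308, ωT=1.189250, cosh=1.794533, sinh=1.490083; start (x,ẋ)=(0.132242, 0.212494) → end (x,ẋ)=(0.070786, -0.657517)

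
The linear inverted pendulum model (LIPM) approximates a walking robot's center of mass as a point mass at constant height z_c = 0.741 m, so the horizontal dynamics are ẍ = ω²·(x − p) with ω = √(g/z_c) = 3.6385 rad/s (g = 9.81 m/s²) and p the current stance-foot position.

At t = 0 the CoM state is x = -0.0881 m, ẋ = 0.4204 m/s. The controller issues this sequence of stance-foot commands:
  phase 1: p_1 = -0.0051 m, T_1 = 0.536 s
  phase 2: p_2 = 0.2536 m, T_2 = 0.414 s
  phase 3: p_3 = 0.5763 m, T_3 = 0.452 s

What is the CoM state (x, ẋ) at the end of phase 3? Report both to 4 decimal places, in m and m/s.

phase 1: p=-0.0051, T=0.536, ωT=1.950236, cosh=3.586294, sinh=3.444053; start (x,ẋ)=(-0.088100, 0.420400) → end (x,ẋ)=(0.095171, 0.467589)
phase 2: p=0.2536, T=0.414, ωT=1.506339, cosh=2.365954, sinh=2.144234; start (x,ẋ)=(0.095171, 0.467589) → end (x,ẋ)=(0.154323, -0.129737)
phase 3: p=0.5763, T=0.452, ωT=1.644602, cosh=2.686019, sinh=2.492929; start (x,ẋ)=(0.154323, -0.129737) → end (x,ẋ)=(-0.646029, -4.176032)

x = -0.6460, ẋ = -4.1760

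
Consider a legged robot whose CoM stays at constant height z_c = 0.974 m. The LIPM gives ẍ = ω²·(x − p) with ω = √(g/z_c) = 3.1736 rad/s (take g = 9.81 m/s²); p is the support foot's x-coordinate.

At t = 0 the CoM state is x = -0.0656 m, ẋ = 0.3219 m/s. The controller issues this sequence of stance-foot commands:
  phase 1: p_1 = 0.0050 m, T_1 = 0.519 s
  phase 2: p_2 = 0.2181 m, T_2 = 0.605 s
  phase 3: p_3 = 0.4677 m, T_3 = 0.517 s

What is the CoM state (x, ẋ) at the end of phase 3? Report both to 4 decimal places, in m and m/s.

phase 1: p=0.0050, T=0.519, ωT=1.647098, cosh=2.692251, sinh=2.499643; start (x,ẋ)=(-0.065600, 0.321900) → end (x,ẋ)=(0.068467, 0.306575)
phase 2: p=0.2181, T=0.605, ωT=1.920028, cosh=3.483876, sinh=3.337273; start (x,ẋ)=(0.068467, 0.306575) → end (x,ẋ)=(0.019184, -0.516716)
phase 3: p=0.4677, T=0.517, ωT=1.640751, cosh=2.676439, sinh=2.482605; start (x,ẋ)=(0.019184, -0.516716) → end (x,ẋ)=(-1.136935, -4.916723)

x = -1.1369, ẋ = -4.9167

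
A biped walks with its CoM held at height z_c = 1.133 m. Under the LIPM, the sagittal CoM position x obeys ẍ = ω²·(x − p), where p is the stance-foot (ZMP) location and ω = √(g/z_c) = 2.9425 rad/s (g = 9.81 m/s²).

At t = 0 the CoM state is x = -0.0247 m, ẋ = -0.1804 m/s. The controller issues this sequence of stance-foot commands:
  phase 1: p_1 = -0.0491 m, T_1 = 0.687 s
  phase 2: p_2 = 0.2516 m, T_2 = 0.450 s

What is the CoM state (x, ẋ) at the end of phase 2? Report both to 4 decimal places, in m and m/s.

x = -0.8757, ẋ = -3.0907

phase 1: p=-0.0491, T=0.687, ωT=2.021498, cosh=3.841039, sinh=3.708583; start (x,ẋ)=(-0.024700, -0.180400) → end (x,ẋ)=(-0.182746, -0.426658)
phase 2: p=0.2516, T=0.450, ωT=1.324125, cosh=2.012465, sinh=1.746430; start (x,ẋ)=(-0.182746, -0.426658) → end (x,ẋ)=(-0.875736, -3.090682)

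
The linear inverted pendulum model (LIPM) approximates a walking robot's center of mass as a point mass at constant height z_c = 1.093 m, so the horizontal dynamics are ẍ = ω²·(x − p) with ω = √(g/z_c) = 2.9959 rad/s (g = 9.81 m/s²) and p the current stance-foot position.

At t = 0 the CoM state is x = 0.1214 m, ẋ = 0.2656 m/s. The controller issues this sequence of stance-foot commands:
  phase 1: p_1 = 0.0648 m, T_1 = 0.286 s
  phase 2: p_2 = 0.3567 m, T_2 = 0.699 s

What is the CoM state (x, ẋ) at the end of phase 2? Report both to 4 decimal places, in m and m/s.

x = 0.5420, ẋ = 0.6677

phase 1: p=0.0648, T=0.286, ωT=0.856827, cosh=1.390091, sinh=0.965584; start (x,ẋ)=(0.121400, 0.265600) → end (x,ẋ)=(0.229083, 0.532940)
phase 2: p=0.3567, T=0.699, ωT=2.094134, cosh=4.120793, sinh=3.997616; start (x,ẋ)=(0.229083, 0.532940) → end (x,ẋ)=(0.541950, 0.667731)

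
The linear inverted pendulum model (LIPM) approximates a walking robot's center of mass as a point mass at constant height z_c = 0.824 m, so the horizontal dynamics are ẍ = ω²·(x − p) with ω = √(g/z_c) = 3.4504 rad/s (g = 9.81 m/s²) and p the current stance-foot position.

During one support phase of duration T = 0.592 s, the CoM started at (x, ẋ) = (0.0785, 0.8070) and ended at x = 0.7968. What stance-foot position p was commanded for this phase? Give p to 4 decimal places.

ωT = 3.4504·0.592 = 2.042637; cosh(ωT) = 3.920300, sinh(ωT) = 3.790614
x(T) = p + (x₀−p)·cosh(ωT) + (ẋ₀/ω)·sinh(ωT) ⇒ p·(1 − cosh) = x(T) − x₀·cosh − (ẋ₀/ω)·sinh
numerator   = 0.7968 − (0.0785)·3.920300 − (0.8070/3.4504)·3.790614 = -0.397515
denominator = 1 − 3.920300 = -2.920300
p = -0.397515 / -2.920300 = 0.1361

p = 0.1361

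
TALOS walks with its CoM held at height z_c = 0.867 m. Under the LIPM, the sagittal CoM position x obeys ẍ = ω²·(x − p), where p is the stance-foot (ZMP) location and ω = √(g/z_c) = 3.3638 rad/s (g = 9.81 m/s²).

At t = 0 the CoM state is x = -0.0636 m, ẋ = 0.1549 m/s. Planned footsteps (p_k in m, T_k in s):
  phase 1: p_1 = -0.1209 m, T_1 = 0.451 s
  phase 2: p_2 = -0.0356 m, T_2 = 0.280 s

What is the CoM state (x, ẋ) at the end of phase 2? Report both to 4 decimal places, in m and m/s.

phase 1: p=-0.1209, T=0.451, ωT=1.517074, cosh=2.389109, sinh=2.169756; start (x,ẋ)=(-0.063600, 0.154900) → end (x,ẋ)=(0.115911, 0.788284)
phase 2: p=-0.0356, T=0.280, ωT=0.941864, cosh=1.477329, sinh=1.087429; start (x,ẋ)=(0.115911, 0.788284) → end (x,ẋ)=(0.443064, 1.718767)

x = 0.4431, ẋ = 1.7188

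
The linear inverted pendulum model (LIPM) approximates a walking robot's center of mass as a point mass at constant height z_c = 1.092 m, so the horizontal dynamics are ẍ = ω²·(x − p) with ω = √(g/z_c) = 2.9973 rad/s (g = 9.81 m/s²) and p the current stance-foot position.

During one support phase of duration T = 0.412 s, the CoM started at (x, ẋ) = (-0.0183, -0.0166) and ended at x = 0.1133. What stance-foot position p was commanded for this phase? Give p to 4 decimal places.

p = -0.1806

ωT = 2.9973·0.412 = 1.234888; cosh(ωT) = 1.864430, sinh(ωT) = 1.573562
x(T) = p + (x₀−p)·cosh(ωT) + (ẋ₀/ω)·sinh(ωT) ⇒ p·(1 − cosh) = x(T) − x₀·cosh − (ẋ₀/ω)·sinh
numerator   = 0.1133 − (-0.0183)·1.864430 − (-0.0166/2.9973)·1.573562 = 0.156134
denominator = 1 − 1.864430 = -0.864430
p = 0.156134 / -0.864430 = -0.1806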